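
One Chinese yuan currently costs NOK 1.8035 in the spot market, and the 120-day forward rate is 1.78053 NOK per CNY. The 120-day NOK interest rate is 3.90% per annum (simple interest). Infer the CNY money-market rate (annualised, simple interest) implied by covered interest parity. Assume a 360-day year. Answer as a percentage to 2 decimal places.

T = 120/360 years.
F/S = 1.78053/1.8035 = 0.9872637 = (growth of NOK) / (growth of CNY).
NOK growth factor: 1 + 0.0390×120/360 = 1.013000.
That pins the CNY growth at 1.0260683.
(1.0260683 − 1)/T = 0.078205, i.e. 7.82%.

7.82%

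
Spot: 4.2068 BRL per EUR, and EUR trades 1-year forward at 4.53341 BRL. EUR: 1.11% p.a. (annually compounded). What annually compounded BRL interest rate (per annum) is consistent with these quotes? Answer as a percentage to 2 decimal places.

T = 1 year.
CIP gives F = S · g_BRL/g_EUR, so g_BRL/g_EUR = 4.53341/4.2068 = 1.0776386.
The EUR side grows by (1 + 0.0111)^1 = 1.011100.
That pins the BRL growth at 1.0896004.
Annualise: 1.0896004^(1/1) − 1 = 0.089600 = 8.96%.

8.96%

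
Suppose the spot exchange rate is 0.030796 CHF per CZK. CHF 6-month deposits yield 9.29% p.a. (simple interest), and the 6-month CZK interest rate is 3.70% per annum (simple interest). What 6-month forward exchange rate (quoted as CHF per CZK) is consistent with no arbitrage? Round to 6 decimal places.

0.031641

T = 6/12 years.
Growth of 1 CHF over T: 1 + 0.0929×6/12 = 1.046450.
CZK accumulates by 1 + 0.0370×6/12 = 1.018500.
CIP: F = S · (grow CHF)/(grow CZK) = 0.030796 × 1.046450/1.018500 = 0.03164111 CHF per CZK.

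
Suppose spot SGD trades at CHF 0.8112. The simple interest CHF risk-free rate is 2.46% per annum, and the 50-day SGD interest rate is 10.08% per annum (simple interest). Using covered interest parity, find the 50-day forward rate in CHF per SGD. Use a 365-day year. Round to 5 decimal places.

T = 50/365 years.
Growth of 1 CHF over T: 1 + 0.0246×50/365 = 1.0033699.
SGD growth factor: 1 + 0.1008×50/365 = 1.0138082.
Forward (CHF per SGD) = 0.8112 × 1.0033699 / 1.0138082 = 0.8028478.

0.80285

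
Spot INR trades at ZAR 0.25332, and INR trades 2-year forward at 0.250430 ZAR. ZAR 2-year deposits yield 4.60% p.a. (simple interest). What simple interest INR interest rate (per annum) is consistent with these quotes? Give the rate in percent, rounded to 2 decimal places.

5.23%

T = 2 years.
F/S = 0.25043/0.25332 = 0.9885915 = (growth of ZAR) / (growth of INR).
The ZAR side grows by 1 + 0.0460×2 = 1.092000.
That pins the INR growth at 1.1046019.
(1.1046019 − 1)/T = 0.052301, i.e. 5.23%.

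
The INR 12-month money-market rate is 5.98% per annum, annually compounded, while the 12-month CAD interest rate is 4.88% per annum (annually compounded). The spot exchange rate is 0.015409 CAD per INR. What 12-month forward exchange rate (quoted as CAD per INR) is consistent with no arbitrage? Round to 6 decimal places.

0.015249

T = 1 year.
Growth of 1 CAD over T: (1 + 0.0488)^1 = 1.048800.
Growth of 1 INR over T: (1 + 0.0598)^1 = 1.059800.
So F = 0.015409 × 1.048800 / 1.059800 = 0.01524907 (CAD/INR).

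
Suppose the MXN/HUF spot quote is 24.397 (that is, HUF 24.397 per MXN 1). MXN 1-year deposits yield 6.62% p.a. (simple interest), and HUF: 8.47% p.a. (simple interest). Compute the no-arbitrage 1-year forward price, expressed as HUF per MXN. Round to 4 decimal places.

T = 1 year.
Growth of 1 HUF over T: 1 + 0.0847×1 = 1.084700.
MXN accumulates by 1 + 0.0662×1 = 1.066200.
CIP: F = S · (grow HUF)/(grow MXN) = 24.397 × 1.084700/1.066200 = 24.820321 HUF per MXN.

24.8203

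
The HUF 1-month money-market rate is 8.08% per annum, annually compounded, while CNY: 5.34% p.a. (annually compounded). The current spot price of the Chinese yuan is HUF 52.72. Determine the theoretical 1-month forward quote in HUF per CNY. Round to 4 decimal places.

52.8329

T = 1/12 years.
Growth of 1 HUF over T: (1 + 0.0808)^(1/12) = 1.00649613.
Growth of 1 CNY over T: (1 + 0.0534)^(1/12) = 1.00434466.
Forward (HUF per CNY) = 52.72 × 1.00649613 / 1.00434466 = 52.832935.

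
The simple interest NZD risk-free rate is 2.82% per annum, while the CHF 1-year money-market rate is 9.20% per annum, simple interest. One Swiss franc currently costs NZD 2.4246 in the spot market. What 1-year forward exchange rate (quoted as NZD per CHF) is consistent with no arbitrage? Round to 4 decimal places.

T = 1 year.
Growth of 1 NZD over T: 1 + 0.0282×1 = 1.028200.
Growth of 1 CHF over T: 1 + 0.0920×1 = 1.092000.
CIP: F = S · (grow NZD)/(grow CHF) = 2.4246 × 1.028200/1.092000 = 2.282943 NZD per CHF.

2.2829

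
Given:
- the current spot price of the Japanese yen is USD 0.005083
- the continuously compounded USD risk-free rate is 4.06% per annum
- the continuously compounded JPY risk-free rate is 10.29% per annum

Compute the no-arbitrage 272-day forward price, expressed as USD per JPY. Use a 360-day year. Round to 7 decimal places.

0.0048493

T = 272/360 years.
USD growth factor: e^(0.0406×272/360) = 1.0311509.
Growth of 1 JPY over T: e^(0.1029×272/360) = 1.0808488.
CIP: F = S · (grow USD)/(grow JPY) = 0.005083 × 1.0311509/1.0808488 = 0.004849281 USD per JPY.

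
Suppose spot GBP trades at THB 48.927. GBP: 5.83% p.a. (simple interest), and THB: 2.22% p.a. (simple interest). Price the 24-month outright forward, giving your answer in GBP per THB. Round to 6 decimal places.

0.021852

T = 2 years.
THB growth factor: 1 + 0.0222×2 = 1.044400.
GBP accumulates by 1 + 0.0583×2 = 1.116600.
CIP: F = S · (grow THB)/(grow GBP) = 48.927 × 1.044400/1.116600 = 45.76335 THB per GBP.
Invert for GBP per THB: 1 / 45.76335 = 0.021852.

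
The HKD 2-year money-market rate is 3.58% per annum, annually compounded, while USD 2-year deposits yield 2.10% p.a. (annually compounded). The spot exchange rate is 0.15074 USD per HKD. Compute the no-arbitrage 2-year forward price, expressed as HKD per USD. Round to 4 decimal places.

6.8277

T = 2 years.
USD growth factor: (1 + 0.0210)^2 = 1.042441.
Growth of 1 HKD over T: (1 + 0.0358)^2 = 1.0728816.
Forward (USD per HKD) = 0.15074 × 1.042441 / 1.0728816 = 0.1464631.
Invert for HKD per USD: 1 / 0.1464631 = 6.8277.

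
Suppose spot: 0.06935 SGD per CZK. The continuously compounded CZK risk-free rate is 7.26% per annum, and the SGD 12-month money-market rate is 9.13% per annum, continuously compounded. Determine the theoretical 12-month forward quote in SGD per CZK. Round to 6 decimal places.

0.070659

T = 1 year.
Growth of 1 SGD over T: e^(0.0913×1) = 1.0955976.
CZK growth factor: e^(0.0726×1) = 1.0753003.
CIP: F = S · (grow SGD)/(grow CZK) = 0.06935 × 1.0955976/1.0753003 = 0.07065905 SGD per CZK.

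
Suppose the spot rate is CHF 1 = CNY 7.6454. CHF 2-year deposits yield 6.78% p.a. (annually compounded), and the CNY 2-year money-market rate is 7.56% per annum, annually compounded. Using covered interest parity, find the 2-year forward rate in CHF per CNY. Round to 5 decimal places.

0.12891

T = 2 years.
CNY accumulates by (1 + 0.0756)^2 = 1.1569154.
Growth of 1 CHF over T: (1 + 0.0678)^2 = 1.1401968.
So F = 7.6454 × 1.1569154 / 1.1401968 = 7.757504 (CNY/CHF).
Invert for CHF per CNY: 1 / 7.757504 = 0.12891.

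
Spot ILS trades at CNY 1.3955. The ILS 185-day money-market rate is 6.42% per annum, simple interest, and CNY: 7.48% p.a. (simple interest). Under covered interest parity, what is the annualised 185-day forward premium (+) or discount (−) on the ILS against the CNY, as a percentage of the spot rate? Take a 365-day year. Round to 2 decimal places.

T = 185/365 years.
No-arbitrage forward: 1.3955 × 1.0379123 / 1.0325397 = 1.4027612 CNY/ILS.
(F − S)/S ÷ T = (1.4027612 − 1.3955)/1.3955/(185/365) = 0.010266 → 1.03%.

+1.03%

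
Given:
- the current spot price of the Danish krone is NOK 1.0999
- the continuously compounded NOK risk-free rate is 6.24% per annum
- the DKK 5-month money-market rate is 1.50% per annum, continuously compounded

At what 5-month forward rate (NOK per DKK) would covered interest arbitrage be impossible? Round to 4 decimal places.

T = 5/12 years.
Growth of 1 NOK over T: e^(0.0624×5/12) = 1.0263409.
DKK accumulates by e^(0.0150×5/12) = 1.0062696.
Forward (NOK per DKK) = 1.0999 × 1.0263409 / 1.0062696 = 1.121839.

1.1218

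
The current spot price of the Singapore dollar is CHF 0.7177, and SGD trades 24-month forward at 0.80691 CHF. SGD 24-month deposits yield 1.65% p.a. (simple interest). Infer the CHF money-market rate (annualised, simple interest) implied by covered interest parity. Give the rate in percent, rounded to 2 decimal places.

8.07%

T = 2 years.
By CIP, F/S equals the CHF-to-SGD growth ratio: 0.80691/0.7177 = 1.1242998.
SGD growth factor: 1 + 0.0165×2 = 1.033000.
So the CHF growth factor = 1.1614017.
r = (1.1614017 − 1)/2 = 0.080701 → 8.07%.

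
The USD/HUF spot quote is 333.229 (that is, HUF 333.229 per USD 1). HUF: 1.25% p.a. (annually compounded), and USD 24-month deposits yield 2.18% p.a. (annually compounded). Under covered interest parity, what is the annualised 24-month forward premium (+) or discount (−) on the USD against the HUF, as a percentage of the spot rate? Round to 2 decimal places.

T = 2 years.
F = S · g_HUF/g_USD = 333.229 × 1.0251562/1.0440752 = 327.190776.
Annualised premium = (F − S)/S × (1/T) = (327.190776 − 333.229)/333.229 ÷ 2 = -0.91%.

-0.91%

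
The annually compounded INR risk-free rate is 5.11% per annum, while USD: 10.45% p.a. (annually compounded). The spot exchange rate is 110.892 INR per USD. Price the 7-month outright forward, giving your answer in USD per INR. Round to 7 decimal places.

T = 7/12 years.
INR growth factor: (1 + 0.0511)^(7/12) = 1.0294984.
USD accumulates by (1 + 0.1045)^(7/12) = 1.0596928.
So F = 110.892 × 1.0294984 / 1.0596928 = 107.7323 (INR/USD).
Invert for USD per INR: 1 / 107.7323 = 0.0092823.

0.0092823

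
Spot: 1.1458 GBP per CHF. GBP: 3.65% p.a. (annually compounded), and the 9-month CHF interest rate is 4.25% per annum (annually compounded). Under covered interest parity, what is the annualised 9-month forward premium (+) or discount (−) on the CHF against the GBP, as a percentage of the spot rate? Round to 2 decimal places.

-0.58%

T = 9/12 years.
F = S · g_GBP/g_CHF = 1.1458 × 1.027252/1.0317086 = 1.1408506.
Annualised premium = (F − S)/S × (1/T) = (1.1408506 − 1.1458)/1.1458 ÷ (9/12) = -0.58%.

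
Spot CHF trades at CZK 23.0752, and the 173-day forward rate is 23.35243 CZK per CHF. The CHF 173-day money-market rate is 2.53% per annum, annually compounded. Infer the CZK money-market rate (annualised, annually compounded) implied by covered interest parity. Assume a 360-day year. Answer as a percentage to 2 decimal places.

5.11%

T = 173/360 years.
F/S = 23.35243/23.0752 = 1.0120142 = (growth of CZK) / (growth of CHF).
CHF growth factor: (1 + 0.0253)^(173/360) = 1.0120792.
So the CZK growth factor = 1.0242385.
r = 1.0242385^(360/173) − 1 = 0.051100 → 5.11%.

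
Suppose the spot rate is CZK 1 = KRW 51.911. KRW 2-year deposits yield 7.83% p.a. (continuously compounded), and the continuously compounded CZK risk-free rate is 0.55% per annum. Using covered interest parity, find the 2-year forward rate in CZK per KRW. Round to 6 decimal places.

0.016654

T = 2 years.
Growth of 1 KRW over T: e^(0.0783×2) = 1.1695277.
CZK accumulates by e^(0.0055×2) = 1.0110607.
So F = 51.911 × 1.1695277 / 1.0110607 = 60.04719 (KRW/CZK).
Invert for CZK per KRW: 1 / 60.04719 = 0.016654.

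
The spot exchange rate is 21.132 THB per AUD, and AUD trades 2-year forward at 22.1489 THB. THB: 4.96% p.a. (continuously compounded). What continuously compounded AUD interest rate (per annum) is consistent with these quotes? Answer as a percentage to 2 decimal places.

T = 2 years.
By CIP, F/S equals the THB-to-AUD growth ratio: 22.1489/21.132 = 1.0481213.
The THB side grows by e^(0.0496×2) = 1.1042871.
So the AUD growth factor = 1.0535871.
Take logs: ln 1.0535871 / 2 = 0.026100, so 2.61%.

2.61%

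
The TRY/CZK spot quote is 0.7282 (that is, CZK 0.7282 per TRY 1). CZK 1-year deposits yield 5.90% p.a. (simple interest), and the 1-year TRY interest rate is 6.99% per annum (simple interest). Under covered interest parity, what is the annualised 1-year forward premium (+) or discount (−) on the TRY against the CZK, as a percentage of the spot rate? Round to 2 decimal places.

T = 1 year.
F = S · g_CZK/g_TRY = 0.7282 × 1.059000/1.069900 = 0.7207812.
Annualised premium = (F − S)/S × (1/T) = (0.7207812 − 0.7282)/0.7282 ÷ 1 = -1.02%.

-1.02%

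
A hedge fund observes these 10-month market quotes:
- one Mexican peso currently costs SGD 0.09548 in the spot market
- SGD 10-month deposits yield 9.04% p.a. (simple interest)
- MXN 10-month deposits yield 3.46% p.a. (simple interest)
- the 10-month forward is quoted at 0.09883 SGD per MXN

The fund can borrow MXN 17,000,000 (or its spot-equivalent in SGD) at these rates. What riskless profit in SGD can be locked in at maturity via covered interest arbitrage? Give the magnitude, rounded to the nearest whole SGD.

T = 10/12 years.
Invest the MXN and cover forward: 17,000,000 × 1.028833333 × 0.09883 = SGD 1,728,553.17.
Convert at spot and invest in SGD: 17,000,000 × 0.09548 × 1.075333333 = SGD 1,745,438.05.
The quoted forward undervalues MXN, so borrow MXN, convert to SGD at spot, deposit the SGD at 9.04%, and buy MXN forward at 0.09883 to cover the loan.
Arbitrage profit = |1,728,553.17 − 1,745,438.05| = SGD 16,885.

SGD 16,885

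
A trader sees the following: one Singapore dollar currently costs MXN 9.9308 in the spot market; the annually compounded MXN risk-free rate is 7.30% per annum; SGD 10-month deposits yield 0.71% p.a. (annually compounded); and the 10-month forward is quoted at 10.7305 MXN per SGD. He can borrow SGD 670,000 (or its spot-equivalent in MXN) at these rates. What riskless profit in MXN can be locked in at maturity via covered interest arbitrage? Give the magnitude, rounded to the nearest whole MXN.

T = 10/12 years.
Keep in SGD, deliver into the forward: 670,000·1.005913176·10.7305 = MXN 7,231,947.39.
Swap to MXN now, deposit: 670,000·9.9308·1.060473373 = MXN 7,056,003.81.
The quoted forward overvalues SGD, so borrow MXN, buy SGD at spot, deposit the SGD at 0.71%, and sell the proceeds forward at 10.7305.
Profit = 7,231,947.39 − 7,056,003.81 = MXN 175,944.

MXN 175,944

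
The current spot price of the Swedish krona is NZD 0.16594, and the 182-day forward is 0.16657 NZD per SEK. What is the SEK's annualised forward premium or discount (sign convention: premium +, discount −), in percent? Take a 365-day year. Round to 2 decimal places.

+0.76%

T = 182/365 years.
SEK trades forward at +0.37966% vs spot over the period.
Annualise by dividing by T: 0.0037966 / (182/365) = 0.007614 → 0.76%.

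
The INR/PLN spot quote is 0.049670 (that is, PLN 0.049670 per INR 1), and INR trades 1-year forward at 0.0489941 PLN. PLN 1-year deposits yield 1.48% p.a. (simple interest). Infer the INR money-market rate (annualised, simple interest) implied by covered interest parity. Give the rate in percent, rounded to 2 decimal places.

2.88%

T = 1 year.
F/S = 0.0489941/0.04967 = 0.9863922 = (growth of PLN) / (growth of INR).
The PLN side grows by 1 + 0.0148×1 = 1.014800.
So the INR growth factor = 1.0287997.
r = (1.0287997 − 1)/1 = 0.028800 → 2.88%.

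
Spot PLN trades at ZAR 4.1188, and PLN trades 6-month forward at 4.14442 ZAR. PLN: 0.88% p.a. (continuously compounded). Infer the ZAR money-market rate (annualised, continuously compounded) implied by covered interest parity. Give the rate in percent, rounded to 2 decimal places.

2.12%

T = 6/12 years.
By CIP, F/S equals the ZAR-to-PLN growth ratio: 4.14442/4.1188 = 1.0062203.
PLN growth factor: e^(0.0088×6/12) = 1.0044097.
That pins the ZAR growth at 1.0106574.
Take logs: ln 1.0106574 / (6/12) = 0.021202, so 2.12%.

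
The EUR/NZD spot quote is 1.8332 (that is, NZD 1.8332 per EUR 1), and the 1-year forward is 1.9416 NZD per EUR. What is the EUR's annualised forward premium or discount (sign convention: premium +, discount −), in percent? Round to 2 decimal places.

T = 1 year.
(F − S)/S = (1.9416 − 1.8332)/1.8332 = 0.0591316.
×(1/T) gives 5.91% p.a.

+5.91%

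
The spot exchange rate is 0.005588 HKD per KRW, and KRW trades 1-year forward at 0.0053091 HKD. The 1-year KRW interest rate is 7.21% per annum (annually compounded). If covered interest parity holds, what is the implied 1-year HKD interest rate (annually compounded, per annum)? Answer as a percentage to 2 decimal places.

T = 1 year.
CIP gives F = S · g_HKD/g_KRW, so g_HKD/g_KRW = 0.0053091/0.005588 = 0.9500895.
KRW growth factor: (1 + 0.0721)^1 = 1.072100.
Hence g_HKD = 1.018591.
r = 1.018591^(1/1) − 1 = 0.018591 → 1.86%.

1.86%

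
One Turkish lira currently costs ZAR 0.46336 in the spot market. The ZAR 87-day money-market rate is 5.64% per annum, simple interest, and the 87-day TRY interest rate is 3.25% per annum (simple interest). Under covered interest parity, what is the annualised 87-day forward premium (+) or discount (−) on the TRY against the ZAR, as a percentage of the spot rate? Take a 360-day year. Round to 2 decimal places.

+2.37%

T = 87/360 years.
F = S · g_ZAR/g_TRY = 0.46336 × 1.013630/1.0078542 = 0.46601542.
(F − S)/S ÷ T = (0.46601542 − 0.46336)/0.46336/(87/360) = 0.023714 → 2.37%.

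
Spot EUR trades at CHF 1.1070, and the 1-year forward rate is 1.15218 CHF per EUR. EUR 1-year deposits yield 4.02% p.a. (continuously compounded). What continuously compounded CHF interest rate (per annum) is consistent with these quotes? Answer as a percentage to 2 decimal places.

T = 1 year.
By CIP, F/S equals the CHF-to-EUR growth ratio: 1.15218/1.107 = 1.0408130.
EUR growth factor: e^(0.0402×1) = 1.041019.
That pins the CHF growth at 1.0835061.
Take logs: ln 1.0835061 / 1 = 0.080202, so 8.02%.

8.02%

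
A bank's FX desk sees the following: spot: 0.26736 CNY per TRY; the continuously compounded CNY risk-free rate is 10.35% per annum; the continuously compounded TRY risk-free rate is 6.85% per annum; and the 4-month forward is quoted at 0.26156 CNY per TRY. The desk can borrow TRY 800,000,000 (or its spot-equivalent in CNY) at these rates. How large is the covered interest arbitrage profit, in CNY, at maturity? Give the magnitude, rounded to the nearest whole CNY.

T = 4/12 years.
Route A — deposit TRY, sell forward: 800,000,000 × 1.02309600934 × 0.26156 = CNY 214,080,793.76.
Route B — convert at spot, deposit CNY: 800,000,000 × 0.26736 × 1.03510202838 = CNY 221,395,902.65.
The quoted forward undervalues TRY, so borrow TRY, convert to CNY at spot, deposit the CNY at 10.35%, and buy TRY forward at 0.26156 to cover the loan.
The gap between the two covered legs is CNY 7,315,109.

CNY 7,315,109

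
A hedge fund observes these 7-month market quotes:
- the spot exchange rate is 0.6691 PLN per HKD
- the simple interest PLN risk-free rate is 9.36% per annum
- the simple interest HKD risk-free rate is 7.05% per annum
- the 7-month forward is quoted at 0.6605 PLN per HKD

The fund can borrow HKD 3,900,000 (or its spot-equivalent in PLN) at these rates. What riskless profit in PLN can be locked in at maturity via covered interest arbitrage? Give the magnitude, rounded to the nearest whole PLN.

T = 7/12 years.
Invest the HKD and cover forward: 3,900,000 × 1.041125 × 0.6605 = PLN 2,681,885.94.
Convert at spot and invest in PLN: 3,900,000 × 0.6691 × 1.054600 = PLN 2,751,968.15.
The quoted forward undervalues HKD, so borrow HKD, convert to PLN at spot, deposit the PLN at 9.36%, and buy HKD forward at 0.6605 to cover the loan.
Arbitrage profit = |2,681,885.94 − 2,751,968.15| = PLN 70,082.

PLN 70,082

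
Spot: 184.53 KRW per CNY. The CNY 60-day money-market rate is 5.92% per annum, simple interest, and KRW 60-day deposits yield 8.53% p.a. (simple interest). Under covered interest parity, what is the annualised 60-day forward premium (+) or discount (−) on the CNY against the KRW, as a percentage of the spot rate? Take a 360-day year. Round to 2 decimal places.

T = 60/360 years.
CIP forward (KRW per CNY) = 184.53 × 1.0142167/1.0098667 = 185.32486.
Annualised premium = (F − S)/S × (1/T) = (185.32486 − 184.53)/184.53 ÷ (60/360) = 2.58%.

+2.58%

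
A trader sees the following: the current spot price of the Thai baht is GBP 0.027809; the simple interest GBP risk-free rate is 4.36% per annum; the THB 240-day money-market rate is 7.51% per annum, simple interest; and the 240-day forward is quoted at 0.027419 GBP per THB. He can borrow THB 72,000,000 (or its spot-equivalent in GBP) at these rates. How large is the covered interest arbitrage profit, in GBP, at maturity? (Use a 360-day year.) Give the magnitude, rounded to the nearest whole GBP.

GBP 12,561

T = 240/360 years.
Route A — deposit THB, sell forward: 72,000,000 × 1.050066667 × 0.027419 = GBP 2,073,008.01.
Route B — convert at spot, deposit GBP: 72,000,000 × 0.027809 × 1.029066667 = GBP 2,060,446.68.
The quoted forward overvalues THB, so borrow GBP, buy THB at spot, deposit the THB at 7.51%, and sell the proceeds forward at 0.027419.
The gap between the two covered legs is GBP 12,561.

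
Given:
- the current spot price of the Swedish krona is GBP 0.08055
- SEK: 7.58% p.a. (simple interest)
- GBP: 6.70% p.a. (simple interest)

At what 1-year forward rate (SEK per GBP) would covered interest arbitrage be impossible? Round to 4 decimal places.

12.5170

T = 1 year.
GBP growth factor: 1 + 0.0670×1 = 1.067000.
SEK accumulates by 1 + 0.0758×1 = 1.075800.
CIP: F = S · (grow GBP)/(grow SEK) = 0.08055 × 1.067000/1.075800 = 0.079891104 GBP per SEK.
Invert for SEK per GBP: 1 / 0.079891104 = 12.5170.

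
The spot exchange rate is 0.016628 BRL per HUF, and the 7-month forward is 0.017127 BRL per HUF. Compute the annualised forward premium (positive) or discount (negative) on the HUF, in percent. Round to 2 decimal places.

+5.14%

T = 7/12 years.
HUF trades forward at +3.00096% vs spot over the period.
Per annum: 0.0300096 / (7/12) = 0.051445 = 5.14%.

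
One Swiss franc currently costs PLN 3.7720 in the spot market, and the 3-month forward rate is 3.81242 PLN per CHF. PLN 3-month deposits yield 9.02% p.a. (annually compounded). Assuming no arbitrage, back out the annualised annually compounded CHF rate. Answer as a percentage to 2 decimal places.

T = 3/12 years.
CIP gives F = S · g_PLN/g_CHF, so g_PLN/g_CHF = 3.81242/3.772 = 1.0107158.
The PLN side grows by (1 + 0.0902)^(3/12) = 1.021825.
That pins the CHF growth at 1.0109914.
Annualise: 1.0109914^(12/3) − 1 = 0.044696 = 4.47%.

4.47%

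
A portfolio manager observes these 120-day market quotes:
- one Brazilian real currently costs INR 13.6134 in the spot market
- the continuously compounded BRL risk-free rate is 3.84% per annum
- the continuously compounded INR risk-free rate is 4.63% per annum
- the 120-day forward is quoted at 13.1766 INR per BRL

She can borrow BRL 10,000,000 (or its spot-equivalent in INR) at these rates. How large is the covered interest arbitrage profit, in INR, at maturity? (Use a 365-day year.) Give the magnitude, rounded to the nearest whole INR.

INR 4,782,027

T = 120/365 years.
Route A — deposit BRL, sell forward: 10,000,000 × 1.01270468494 × 13.1766 = INR 133,440,045.52.
Route B — convert at spot, deposit INR: 10,000,000 × 13.6134 × 1.01533836128 = INR 138,222,072.47.
The quoted forward undervalues BRL, so borrow BRL, convert to INR at spot, deposit the INR at 4.63%, and buy BRL forward at 13.1766 to cover the loan.
The gap between the two covered legs is INR 4,782,027.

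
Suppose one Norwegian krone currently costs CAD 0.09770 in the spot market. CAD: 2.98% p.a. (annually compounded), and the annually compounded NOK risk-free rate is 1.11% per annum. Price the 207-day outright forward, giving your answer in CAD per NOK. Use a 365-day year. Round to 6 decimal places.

0.098721

T = 207/365 years.
CAD growth factor: (1 + 0.0298)^(207/365) = 1.0167928.
NOK growth factor: (1 + 0.0111)^(207/365) = 1.006280.
So F = 0.0977 × 1.0167928 / 1.006280 = 0.09872069 (CAD/NOK).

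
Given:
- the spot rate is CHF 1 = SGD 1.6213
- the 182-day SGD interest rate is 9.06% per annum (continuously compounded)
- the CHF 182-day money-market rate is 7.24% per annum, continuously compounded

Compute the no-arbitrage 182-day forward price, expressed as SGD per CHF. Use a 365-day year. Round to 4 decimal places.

1.6361

T = 182/365 years.
SGD growth factor: e^(0.0906×182/365) = 1.0462119.
CHF growth factor: e^(0.0724×182/365) = 1.0367604.
CIP: F = S · (grow SGD)/(grow CHF) = 1.6213 × 1.0462119/1.0367604 = 1.636080 SGD per CHF.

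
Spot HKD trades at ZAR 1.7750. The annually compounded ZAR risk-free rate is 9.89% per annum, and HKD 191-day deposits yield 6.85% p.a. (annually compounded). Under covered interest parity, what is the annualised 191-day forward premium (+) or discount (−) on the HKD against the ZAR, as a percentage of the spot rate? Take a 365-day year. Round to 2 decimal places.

+2.83%

T = 191/365 years.
CIP forward (ZAR per HKD) = 1.775 × 1.0505891/1.0352789 = 1.8012495.
Annualised premium = (F − S)/S × (1/T) = (1.8012495 − 1.775)/1.775 ÷ (191/365) = 2.83%.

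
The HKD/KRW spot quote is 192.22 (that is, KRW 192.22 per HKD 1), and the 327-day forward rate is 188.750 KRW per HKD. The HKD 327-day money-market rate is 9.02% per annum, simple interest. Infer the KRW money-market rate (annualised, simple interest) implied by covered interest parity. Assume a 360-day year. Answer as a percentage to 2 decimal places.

6.87%

T = 327/360 years.
F/S = 188.75/192.22 = 0.9819478 = (growth of KRW) / (growth of HKD).
The HKD side grows by 1 + 0.0902×327/360 = 1.0819317.
So the KRW growth factor = 1.0624005.
r = (1.0624005 − 1)/(327/360) = 0.068698 → 6.87%.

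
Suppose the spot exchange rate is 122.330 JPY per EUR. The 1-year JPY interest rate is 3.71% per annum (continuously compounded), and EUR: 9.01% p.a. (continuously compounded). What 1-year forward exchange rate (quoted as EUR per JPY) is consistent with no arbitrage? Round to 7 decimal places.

0.0086196

T = 1 year.
JPY accumulates by e^(0.0371×1) = 1.0377968.
EUR growth factor: e^(0.0901×1) = 1.0942837.
So F = 122.33 × 1.0377968 / 1.0942837 = 116.0153 (JPY/EUR).
Quoted the other way: 1/116.0153 = 0.0086196 EUR per JPY.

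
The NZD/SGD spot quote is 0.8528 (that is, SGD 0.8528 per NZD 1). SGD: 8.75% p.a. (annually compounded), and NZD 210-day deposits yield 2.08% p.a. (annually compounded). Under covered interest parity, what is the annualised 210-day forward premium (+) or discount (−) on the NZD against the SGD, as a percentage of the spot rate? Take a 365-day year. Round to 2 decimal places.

+6.45%

T = 210/365 years.
F = S · g_SGD/g_NZD = 0.8528 × 1.0494441/1.0119148 = 0.8844281.
(F − S)/S ÷ T = (0.8844281 − 0.8528)/0.8528/(210/365) = 0.064461 → 6.45%.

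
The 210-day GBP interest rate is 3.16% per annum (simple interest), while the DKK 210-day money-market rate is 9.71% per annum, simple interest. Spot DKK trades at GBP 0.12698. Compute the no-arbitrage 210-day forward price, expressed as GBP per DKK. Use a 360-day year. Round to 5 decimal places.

0.12239

T = 210/360 years.
GBP accumulates by 1 + 0.0316×210/360 = 1.0184333.
Growth of 1 DKK over T: 1 + 0.0971×210/360 = 1.0566417.
Forward (GBP per DKK) = 0.12698 × 1.0184333 / 1.0566417 = 0.1223884.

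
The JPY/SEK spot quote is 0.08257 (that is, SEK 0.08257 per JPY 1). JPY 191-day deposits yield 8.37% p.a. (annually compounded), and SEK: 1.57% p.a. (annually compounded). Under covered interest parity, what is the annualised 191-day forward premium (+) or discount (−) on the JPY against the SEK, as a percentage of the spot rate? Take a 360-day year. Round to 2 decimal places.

T = 191/360 years.
F = S · g_SEK/g_JPY = 0.08257 × 1.0082993/1.0435691 = 0.07977936.
Annualised premium = (F − S)/S × (1/T) = (0.07977936 − 0.08257)/0.08257 ÷ (191/360) = -6.37%.

-6.37%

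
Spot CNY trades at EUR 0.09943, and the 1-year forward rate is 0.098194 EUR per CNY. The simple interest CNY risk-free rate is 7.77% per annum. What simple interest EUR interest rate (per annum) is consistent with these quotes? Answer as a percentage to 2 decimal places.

6.43%

T = 1 year.
By CIP, F/S equals the EUR-to-CNY growth ratio: 0.098194/0.09943 = 0.9875691.
CNY growth factor: 1 + 0.0777×1 = 1.077700.
So the EUR growth factor = 1.0643032.
(1.0643032 − 1)/T = 0.064303, i.e. 6.43%.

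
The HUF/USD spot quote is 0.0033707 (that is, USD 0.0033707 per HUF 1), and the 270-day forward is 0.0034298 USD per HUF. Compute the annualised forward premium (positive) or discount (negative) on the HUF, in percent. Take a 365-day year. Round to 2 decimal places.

T = 270/365 years.
(F − S)/S = (0.0034298 − 0.0033707)/0.0033707 = 0.0175335.
Annualise by dividing by T: 0.0175335 / (270/365) = 0.023703 → 2.37%.

+2.37%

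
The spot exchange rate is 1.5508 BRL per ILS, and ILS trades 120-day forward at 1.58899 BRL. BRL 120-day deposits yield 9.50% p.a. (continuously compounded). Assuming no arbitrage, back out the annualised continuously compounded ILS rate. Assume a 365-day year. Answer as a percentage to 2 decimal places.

T = 120/365 years.
By CIP, F/S equals the BRL-to-ILS growth ratio: 1.58899/1.5508 = 1.0246260.
BRL growth factor: e^(0.0950×120/365) = 1.0317257.
So the ILS growth factor = 1.0069291.
Take logs: ln 1.0069291 / (120/365) = 0.021003, so 2.10%.

2.10%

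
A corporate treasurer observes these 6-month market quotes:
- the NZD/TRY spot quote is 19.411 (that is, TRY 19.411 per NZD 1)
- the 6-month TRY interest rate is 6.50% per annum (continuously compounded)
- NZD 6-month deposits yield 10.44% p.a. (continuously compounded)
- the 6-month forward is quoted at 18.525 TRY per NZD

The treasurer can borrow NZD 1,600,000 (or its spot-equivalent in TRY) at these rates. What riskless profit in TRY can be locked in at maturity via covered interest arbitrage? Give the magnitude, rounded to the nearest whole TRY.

T = 6/12 years.
Invest the NZD and cover forward: 1,600,000 × 1.0535864387 × 18.525 = TRY 31,228,302.04.
Convert at spot and invest in TRY: 1,600,000 × 19.411 × 1.0330338931 = TRY 32,083,553.44.
The quoted forward undervalues NZD, so borrow NZD, convert to TRY at spot, deposit the TRY at 6.50%, and buy NZD forward at 18.525 to cover the loan.
The gap between the two covered legs is TRY 855,251.

TRY 855,251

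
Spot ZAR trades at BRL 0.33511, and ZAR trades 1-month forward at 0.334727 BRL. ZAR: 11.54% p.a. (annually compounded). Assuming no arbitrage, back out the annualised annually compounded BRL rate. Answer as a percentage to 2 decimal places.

T = 1/12 years.
CIP gives F = S · g_BRL/g_ZAR, so g_BRL/g_ZAR = 0.334727/0.33511 = 0.9988571.
The ZAR side grows by (1 + 0.1154)^(1/12) = 1.0091426.
So the BRL growth factor = 1.0079893.
r = 1.0079893^(12/1) − 1 = 0.100199 → 10.02%.

10.02%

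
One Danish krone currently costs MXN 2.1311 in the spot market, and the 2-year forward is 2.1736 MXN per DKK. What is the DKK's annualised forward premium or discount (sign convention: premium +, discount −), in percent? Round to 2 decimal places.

T = 2 years.
DKK trades forward at +1.99428% vs spot over the period.
Per annum: 0.0199428 / 2 = 0.009971 = 1.00%.

+1.00%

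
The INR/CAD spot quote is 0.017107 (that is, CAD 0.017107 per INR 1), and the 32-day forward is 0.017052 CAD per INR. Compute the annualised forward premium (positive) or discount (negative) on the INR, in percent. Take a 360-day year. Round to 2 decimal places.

T = 32/360 years.
Period premium: (0.017052 − 0.017107)/0.017107 = -0.0032151.
Per annum: -0.0032151 / (32/360) = -0.036170 = -3.62%.

-3.62%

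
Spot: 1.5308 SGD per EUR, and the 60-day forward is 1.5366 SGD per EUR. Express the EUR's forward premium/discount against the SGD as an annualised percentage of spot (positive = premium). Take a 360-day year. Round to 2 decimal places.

+2.27%

T = 60/360 years.
Period premium: (1.5366 − 1.5308)/1.5308 = 0.0037889.
×(1/T) gives 2.27% p.a.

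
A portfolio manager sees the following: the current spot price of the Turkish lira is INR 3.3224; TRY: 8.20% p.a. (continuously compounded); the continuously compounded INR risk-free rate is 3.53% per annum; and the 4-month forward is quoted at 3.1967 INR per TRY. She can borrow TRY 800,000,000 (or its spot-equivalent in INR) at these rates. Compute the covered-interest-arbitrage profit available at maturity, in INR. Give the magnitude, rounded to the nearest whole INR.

INR 61,154,330

T = 4/12 years.
Keep in TRY, deliver into the forward: 800,000,000·1.02771031578·3.1967 = INR 2,628,225,253.16.
Swap to INR now, deposit: 800,000,000·3.3224·1.011836166214 = INR 2,689,379,582.90.
The quoted forward undervalues TRY, so borrow TRY, convert to INR at spot, deposit the INR at 3.53%, and buy TRY forward at 3.1967 to cover the loan.
Profit = 2,689,379,582.90 − 2,628,225,253.16 = INR 61,154,330.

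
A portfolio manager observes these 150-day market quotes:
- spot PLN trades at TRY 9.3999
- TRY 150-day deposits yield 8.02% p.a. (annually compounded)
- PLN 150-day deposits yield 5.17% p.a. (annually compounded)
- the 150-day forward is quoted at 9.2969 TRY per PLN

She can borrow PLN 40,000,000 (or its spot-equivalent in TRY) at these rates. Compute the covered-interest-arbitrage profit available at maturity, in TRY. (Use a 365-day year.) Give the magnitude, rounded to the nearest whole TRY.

T = 150/365 years.
Invest the PLN and cover forward: 40,000,000 × 1.02093163328 × 9.2969 = TRY 379,659,972.06.
Convert at spot and invest in TRY: 40,000,000 × 9.3999 × 1.0322118444 = TRY 388,107,524.65.
The quoted forward undervalues PLN, so borrow PLN, convert to TRY at spot, deposit the TRY at 8.02%, and buy PLN forward at 9.2969 to cover the loan.
Profit = 388,107,524.65 − 379,659,972.06 = TRY 8,447,553.

TRY 8,447,553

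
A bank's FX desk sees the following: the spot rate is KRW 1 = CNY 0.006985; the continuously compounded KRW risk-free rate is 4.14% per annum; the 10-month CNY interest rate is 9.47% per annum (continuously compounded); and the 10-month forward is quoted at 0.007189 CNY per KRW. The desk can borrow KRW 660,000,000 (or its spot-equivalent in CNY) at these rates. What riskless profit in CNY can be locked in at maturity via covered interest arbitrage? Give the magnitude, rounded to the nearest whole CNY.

T = 10/12 years.
Invest the KRW and cover forward: 660,000,000 × 1.035102028 × 0.007189 = CNY 4,911,290.00.
Convert at spot and invest in CNY: 660,000,000 × 0.006985 × 1.082114142 = CNY 4,988,654.41.
The quoted forward undervalues KRW, so borrow KRW, convert to CNY at spot, deposit the CNY at 9.47%, and buy KRW forward at 0.007189 to cover the loan.
Profit = 4,988,654.41 − 4,911,290.00 = CNY 77,364.

CNY 77,364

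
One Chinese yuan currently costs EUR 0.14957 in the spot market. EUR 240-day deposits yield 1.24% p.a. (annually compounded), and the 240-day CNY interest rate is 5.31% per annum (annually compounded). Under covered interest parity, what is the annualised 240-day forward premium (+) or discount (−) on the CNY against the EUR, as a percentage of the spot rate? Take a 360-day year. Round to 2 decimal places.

-3.89%

T = 240/360 years.
F = S · g_EUR/g_CNY = 0.14957 × 1.0082497/1.0350939 = 0.14569104.
Annualised premium = (F − S)/S × (1/T) = (0.14569104 − 0.14957)/0.14957 ÷ (240/360) = -3.89%.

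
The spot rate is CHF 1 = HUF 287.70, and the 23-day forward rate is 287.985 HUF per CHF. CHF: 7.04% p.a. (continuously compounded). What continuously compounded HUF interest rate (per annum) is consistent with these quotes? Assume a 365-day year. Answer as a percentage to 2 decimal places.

8.61%

T = 23/365 years.
By CIP, F/S equals the HUF-to-CHF growth ratio: 287.985/287.7 = 1.0009906.
CHF growth factor: e^(0.0704×23/365) = 1.004446.
Hence g_HUF = 1.005441.
Take logs: ln 1.005441 / (23/365) = 0.086112, so 8.61%.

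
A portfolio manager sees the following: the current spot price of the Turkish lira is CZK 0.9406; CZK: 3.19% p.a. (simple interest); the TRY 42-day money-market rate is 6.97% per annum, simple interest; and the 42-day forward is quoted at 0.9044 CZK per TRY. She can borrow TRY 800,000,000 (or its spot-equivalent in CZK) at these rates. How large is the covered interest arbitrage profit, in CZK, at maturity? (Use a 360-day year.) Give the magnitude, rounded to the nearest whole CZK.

T = 42/360 years.
Route A — deposit TRY, sell forward: 800,000,000 × 1.00813166667 × 0.9044 = CZK 729,403,423.47.
Route B — convert at spot, deposit CZK: 800,000,000 × 0.9406 × 1.00372166667 = CZK 755,280,479.74.
The quoted forward undervalues TRY, so borrow TRY, convert to CZK at spot, deposit the CZK at 3.19%, and buy TRY forward at 0.9044 to cover the loan.
Arbitrage profit = |729,403,423.47 − 755,280,479.74| = CZK 25,877,056.

CZK 25,877,056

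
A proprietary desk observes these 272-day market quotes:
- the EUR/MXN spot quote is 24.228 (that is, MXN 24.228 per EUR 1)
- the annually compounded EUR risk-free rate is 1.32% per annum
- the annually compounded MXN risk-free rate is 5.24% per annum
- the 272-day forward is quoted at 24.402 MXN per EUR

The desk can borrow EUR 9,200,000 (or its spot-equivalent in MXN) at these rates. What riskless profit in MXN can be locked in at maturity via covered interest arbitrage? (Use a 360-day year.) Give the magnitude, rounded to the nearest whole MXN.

T = 272/360 years.
Keep in EUR, deliver into the forward: 9,200,000·1.00995733048·24.402 = MXN 226,733,804.76.
Swap to MXN now, deposit: 9,200,000·24.228·1.03934290674 = MXN 231,667,039.49.
The quoted forward undervalues EUR, so borrow EUR, convert to MXN at spot, deposit the MXN at 5.24%, and buy EUR forward at 24.402 to cover the loan.
The gap between the two covered legs is MXN 4,933,235.

MXN 4,933,235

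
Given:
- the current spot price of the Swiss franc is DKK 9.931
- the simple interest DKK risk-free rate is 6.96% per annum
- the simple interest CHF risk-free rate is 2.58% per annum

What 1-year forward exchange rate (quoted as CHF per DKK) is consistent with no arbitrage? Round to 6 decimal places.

0.096571

T = 1 year.
Growth of 1 DKK over T: 1 + 0.0696×1 = 1.069600.
Growth of 1 CHF over T: 1 + 0.0258×1 = 1.025800.
CIP: F = S · (grow DKK)/(grow CHF) = 9.931 × 1.069600/1.025800 = 10.35504 DKK per CHF.
Quoted the other way: 1/10.35504 = 0.096571 CHF per DKK.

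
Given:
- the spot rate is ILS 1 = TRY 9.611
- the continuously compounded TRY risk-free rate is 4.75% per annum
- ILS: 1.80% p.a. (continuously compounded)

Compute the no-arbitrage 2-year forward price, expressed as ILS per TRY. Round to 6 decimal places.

T = 2 years.
TRY accumulates by e^(0.0475×2) = 1.0996589.
Growth of 1 ILS over T: e^(0.0180×2) = 1.0366558.
CIP: F = S · (grow TRY)/(grow ILS) = 9.611 × 1.0996589/1.0366558 = 10.19511 TRY per ILS.
Invert for ILS per TRY: 1 / 10.19511 = 0.098086.

0.098086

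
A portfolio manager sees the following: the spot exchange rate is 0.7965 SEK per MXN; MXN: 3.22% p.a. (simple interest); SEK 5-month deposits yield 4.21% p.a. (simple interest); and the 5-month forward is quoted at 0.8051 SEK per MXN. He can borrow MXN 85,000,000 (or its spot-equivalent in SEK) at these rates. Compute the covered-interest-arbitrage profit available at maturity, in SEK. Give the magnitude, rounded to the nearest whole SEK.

SEK 461,535

T = 5/12 years.
Route A — deposit MXN, sell forward: 85,000,000 × 1.0134166667 × 0.8051 = SEK 69,351,649.46.
Route B — convert at spot, deposit SEK: 85,000,000 × 0.7965 × 1.0175416667 = SEK 68,890,114.69.
The quoted forward overvalues MXN, so borrow SEK, buy MXN at spot, deposit the MXN at 3.22%, and sell the proceeds forward at 0.8051.
The gap between the two covered legs is SEK 461,535.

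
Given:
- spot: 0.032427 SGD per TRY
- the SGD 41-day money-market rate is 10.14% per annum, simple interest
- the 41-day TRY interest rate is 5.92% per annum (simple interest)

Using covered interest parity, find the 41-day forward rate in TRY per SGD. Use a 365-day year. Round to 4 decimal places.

30.6940

T = 41/365 years.
SGD accumulates by 1 + 0.1014×41/365 = 1.01139014.
TRY accumulates by 1 + 0.0592×41/365 = 1.00664986.
CIP: F = S · (grow SGD)/(grow TRY) = 0.032427 × 1.01139014/1.00664986 = 0.032579698 SGD per TRY.
Invert for TRY per SGD: 1 / 0.032579698 = 30.6940.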